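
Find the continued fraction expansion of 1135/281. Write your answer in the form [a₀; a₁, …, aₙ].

[4; 25, 1, 1, 5]

1135 ÷ 281 → quotient 4, remainder 11
281 ÷ 11 → quotient 25, remainder 6
11 ÷ 6 → quotient 1, remainder 5
6 ÷ 5 → quotient 1, remainder 1
5 ÷ 1 → quotient 5, remainder 0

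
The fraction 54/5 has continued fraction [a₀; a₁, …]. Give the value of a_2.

4

Run the Euclidean algorithm, recording each quotient:
⌊54/5⌋ = 10, remainder 4
⌊5/4⌋ = 1, remainder 1
⌊4/1⌋ = 4, remainder 0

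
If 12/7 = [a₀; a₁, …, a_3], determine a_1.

1

12 = 1·7 + 5, so a_0 = 1
7 = 1·5 + 2, so a_1 = 1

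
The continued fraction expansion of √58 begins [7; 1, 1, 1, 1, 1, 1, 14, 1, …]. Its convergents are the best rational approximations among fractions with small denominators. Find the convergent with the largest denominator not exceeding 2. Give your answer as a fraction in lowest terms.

a_0 = 7: 7/1  (≤ bound)
a_1 = 1: 8/1  (≤ bound)
a_2 = 1: 15/2  (≤ bound)
a_3 = 1: 23/3  (> 2, stop)

15/2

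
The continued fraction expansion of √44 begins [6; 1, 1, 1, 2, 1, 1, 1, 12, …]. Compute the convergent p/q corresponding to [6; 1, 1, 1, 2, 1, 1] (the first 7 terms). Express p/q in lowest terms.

126/19

a_0 = 6: 6/1
a_1 = 1: 7/1
a_2 = 1: 13/2
a_3 = 1: 20/3
a_4 = 2: 53/8
a_5 = 1: 73/11
a_6 = 1: 126/19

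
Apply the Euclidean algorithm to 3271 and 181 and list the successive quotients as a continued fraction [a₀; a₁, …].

Apply division with remainder until the remainder is 0:
3271 ÷ 181 → quotient 18, remainder 13
181 ÷ 13 → quotient 13, remainder 12
13 ÷ 12 → quotient 1, remainder 1
12 ÷ 1 → quotient 12, remainder 0

[18; 13, 1, 12]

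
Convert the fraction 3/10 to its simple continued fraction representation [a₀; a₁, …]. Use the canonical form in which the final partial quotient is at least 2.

3 ÷ 10 → quotient 0, remainder 3
10 ÷ 3 → quotient 3, remainder 1
3 ÷ 1 → quotient 3, remainder 0

[0; 3, 3]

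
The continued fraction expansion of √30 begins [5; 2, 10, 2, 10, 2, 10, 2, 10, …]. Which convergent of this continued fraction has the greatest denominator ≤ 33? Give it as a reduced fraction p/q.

List convergents until the denominator exceeds the bound:
a_0 = 5: 5/1  (≤ bound)
a_1 = 2: 11/2  (≤ bound)
a_2 = 10: 115/21  (≤ bound)
a_3 = 2: 241/44  (> 33, stop)

115/21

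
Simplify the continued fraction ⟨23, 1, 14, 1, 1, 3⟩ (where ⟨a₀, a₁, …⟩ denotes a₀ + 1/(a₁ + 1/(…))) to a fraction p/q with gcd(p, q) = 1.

Starting at the tail and folding back:
Start with 3.
1 + 1/(3/1) = 1 + 1/3 = 4/3
1 + 1/(4/3) = 1 + 3/4 = 7/4
14 + 1/(7/4) = 14 + 4/7 = 102/7
1 + 1/(102/7) = 1 + 7/102 = 109/102
23 + 1/(109/102) = 23 + 102/109 = 2609/109

2609/109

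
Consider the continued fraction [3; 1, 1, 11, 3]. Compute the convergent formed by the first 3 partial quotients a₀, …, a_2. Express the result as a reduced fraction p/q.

Start with 1.
1 + 1/(1/1) = 1 + 1/1 = 2/1
3 + 1/(2/1) = 3 + 1/2 = 7/2

7/2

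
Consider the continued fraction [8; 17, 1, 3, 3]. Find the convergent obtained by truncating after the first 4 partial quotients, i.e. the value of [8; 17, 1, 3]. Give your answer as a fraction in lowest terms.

Starting at the tail and folding back:
Start with 3.
1 + 1/(3/1) = 1 + 1/3 = 4/3
17 + 1/(4/3) = 17 + 3/4 = 71/4
8 + 1/(71/4) = 8 + 4/71 = 572/71

572/71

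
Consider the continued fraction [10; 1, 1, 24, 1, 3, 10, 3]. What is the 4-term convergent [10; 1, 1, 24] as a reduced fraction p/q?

515/49

a_0 = 10: 10/1
a_1 = 1: 11/1
a_2 = 1: 21/2
a_3 = 24: 515/49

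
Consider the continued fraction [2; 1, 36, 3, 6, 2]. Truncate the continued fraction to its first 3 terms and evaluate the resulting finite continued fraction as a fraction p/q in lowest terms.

110/37

Start with 36.
1 + 1/(36/1) = 1 + 1/36 = 37/36
2 + 1/(37/36) = 2 + 36/37 = 110/37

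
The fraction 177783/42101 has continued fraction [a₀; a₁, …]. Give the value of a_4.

177783 = 4·42101 + 9379, so a_0 = 4
42101 = 4·9379 + 4585, so a_1 = 4
9379 = 2·4585 + 209, so a_2 = 2
4585 = 21·209 + 196, so a_3 = 21
209 = 1·196 + 13, so a_4 = 1

1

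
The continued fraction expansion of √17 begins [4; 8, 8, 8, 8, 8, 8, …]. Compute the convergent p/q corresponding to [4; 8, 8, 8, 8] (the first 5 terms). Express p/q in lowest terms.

a_0 = 4: 4/1
a_1 = 8: 33/8
a_2 = 8: 268/65
a_3 = 8: 2177/528
a_4 = 8: 17684/4289

17684/4289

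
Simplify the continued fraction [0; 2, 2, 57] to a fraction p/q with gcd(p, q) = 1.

115/287

Start with 57.
2 + 1/(57/1) = 2 + 1/57 = 115/57
2 + 1/(115/57) = 2 + 57/115 = 287/115
0 + 1/(287/115) = 0 + 115/287 = 115/287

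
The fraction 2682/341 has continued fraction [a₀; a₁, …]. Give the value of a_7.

⌊2682/341⌋ = 7, remainder 295
⌊341/295⌋ = 1, remainder 46
⌊295/46⌋ = 6, remainder 19
⌊46/19⌋ = 2, remainder 8
⌊19/8⌋ = 2, remainder 3
⌊8/3⌋ = 2, remainder 2
⌊3/2⌋ = 1, remainder 1
⌊2/1⌋ = 2, remainder 0

2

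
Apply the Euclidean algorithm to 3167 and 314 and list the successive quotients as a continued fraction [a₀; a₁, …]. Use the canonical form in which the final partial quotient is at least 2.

⌊3167/314⌋ = 10, remainder 27
⌊314/27⌋ = 11, remainder 17
⌊27/17⌋ = 1, remainder 10
⌊17/10⌋ = 1, remainder 7
⌊10/7⌋ = 1, remainder 3
⌊7/3⌋ = 2, remainder 1
⌊3/1⌋ = 3, remainder 0

[10; 11, 1, 1, 1, 2, 3]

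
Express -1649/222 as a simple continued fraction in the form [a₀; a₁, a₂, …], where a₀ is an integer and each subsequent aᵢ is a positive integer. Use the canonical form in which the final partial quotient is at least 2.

-1649 ÷ 222 → quotient -8, remainder 127
222 ÷ 127 → quotient 1, remainder 95
127 ÷ 95 → quotient 1, remainder 32
95 ÷ 32 → quotient 2, remainder 31
32 ÷ 31 → quotient 1, remainder 1
31 ÷ 1 → quotient 31, remainder 0

[-8; 1, 1, 2, 1, 31]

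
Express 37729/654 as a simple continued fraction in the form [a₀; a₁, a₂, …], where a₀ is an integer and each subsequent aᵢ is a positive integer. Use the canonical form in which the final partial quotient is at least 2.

[57; 1, 2, 4, 1, 1, 22]

Apply division with remainder until the remainder is 0:
37729 ÷ 654 → quotient 57, remainder 451
654 ÷ 451 → quotient 1, remainder 203
451 ÷ 203 → quotient 2, remainder 45
203 ÷ 45 → quotient 4, remainder 23
45 ÷ 23 → quotient 1, remainder 22
23 ÷ 22 → quotient 1, remainder 1
22 ÷ 1 → quotient 22, remainder 0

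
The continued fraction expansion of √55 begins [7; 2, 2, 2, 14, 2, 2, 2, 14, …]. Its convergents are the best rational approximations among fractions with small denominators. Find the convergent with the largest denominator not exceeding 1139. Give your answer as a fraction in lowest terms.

6593/889

a_0 = 7: 7/1  (≤ bound)
a_1 = 2: 15/2  (≤ bound)
a_2 = 2: 37/5  (≤ bound)
a_3 = 2: 89/12  (≤ bound)
a_4 = 14: 1283/173  (≤ bound)
a_5 = 2: 2655/358  (≤ bound)
a_6 = 2: 6593/889  (≤ bound)
a_7 = 2: 15841/2136  (> 1139, stop)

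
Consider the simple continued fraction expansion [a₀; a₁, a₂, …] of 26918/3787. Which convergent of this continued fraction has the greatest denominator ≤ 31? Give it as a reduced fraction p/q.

199/28

a_0 = 7: 7/1  (≤ bound)
a_1 = 9: 64/9  (≤ bound)
a_2 = 3: 199/28  (≤ bound)
a_3 = 1: 263/37  (> 31, stop)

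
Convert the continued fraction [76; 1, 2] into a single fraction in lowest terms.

230/3

Start with 2.
1 + 1/(2/1) = 1 + 1/2 = 3/2
76 + 1/(3/2) = 76 + 2/3 = 230/3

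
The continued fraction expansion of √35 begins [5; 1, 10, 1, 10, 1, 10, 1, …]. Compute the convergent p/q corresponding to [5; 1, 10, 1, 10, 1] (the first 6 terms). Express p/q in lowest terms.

846/143

Work from the innermost term outward:
Start with 1.
10 + 1/(1/1) = 10 + 1/1 = 11/1
1 + 1/(11/1) = 1 + 1/11 = 12/11
10 + 1/(12/11) = 10 + 11/12 = 131/12
1 + 1/(131/12) = 1 + 12/131 = 143/131
5 + 1/(143/131) = 5 + 131/143 = 846/143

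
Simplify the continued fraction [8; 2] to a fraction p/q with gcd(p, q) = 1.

Start with 2.
8 + 1/(2/1) = 8 + 1/2 = 17/2

17/2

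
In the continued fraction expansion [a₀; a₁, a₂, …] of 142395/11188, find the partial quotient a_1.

Run the Euclidean algorithm, recording each quotient:
142395 = 12·11188 + 8139, so a_0 = 12
11188 = 1·8139 + 3049, so a_1 = 1

1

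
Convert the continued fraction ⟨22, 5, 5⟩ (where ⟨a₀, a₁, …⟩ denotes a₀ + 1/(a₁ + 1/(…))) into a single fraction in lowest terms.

a_0 = 22: 22/1
a_1 = 5: 111/5
a_2 = 5: 577/26

577/26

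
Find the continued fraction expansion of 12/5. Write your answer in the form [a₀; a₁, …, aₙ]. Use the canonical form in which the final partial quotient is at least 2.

Apply division with remainder until the remainder is 0:
12 ÷ 5 → quotient 2, remainder 2
5 ÷ 2 → quotient 2, remainder 1
2 ÷ 1 → quotient 2, remainder 0

[2; 2, 2]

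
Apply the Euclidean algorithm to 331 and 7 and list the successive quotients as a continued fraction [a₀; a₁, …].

Run the Euclidean algorithm, recording each quotient:
⌊331/7⌋ = 47, remainder 2
⌊7/2⌋ = 3, remainder 1
⌊2/1⌋ = 2, remainder 0

[47; 3, 2]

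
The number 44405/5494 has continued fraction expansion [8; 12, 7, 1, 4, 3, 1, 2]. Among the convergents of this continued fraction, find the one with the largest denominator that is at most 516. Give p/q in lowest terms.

3823/473

a_0 = 8: 8/1  (≤ bound)
a_1 = 12: 97/12  (≤ bound)
a_2 = 7: 687/85  (≤ bound)
a_3 = 1: 784/97  (≤ bound)
a_4 = 4: 3823/473  (≤ bound)
a_5 = 3: 12253/1516  (> 516, stop)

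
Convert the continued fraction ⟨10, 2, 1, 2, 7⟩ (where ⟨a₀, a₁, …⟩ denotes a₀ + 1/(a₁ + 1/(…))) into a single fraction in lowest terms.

Start with 7.
2 + 1/(7/1) = 2 + 1/7 = 15/7
1 + 1/(15/7) = 1 + 7/15 = 22/15
2 + 1/(22/15) = 2 + 15/22 = 59/22
10 + 1/(59/22) = 10 + 22/59 = 612/59

612/59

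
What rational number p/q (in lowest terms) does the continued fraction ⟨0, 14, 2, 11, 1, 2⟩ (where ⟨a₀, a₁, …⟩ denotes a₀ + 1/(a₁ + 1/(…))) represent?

73/1057

Start with 2.
1 + 1/(2/1) = 1 + 1/2 = 3/2
11 + 1/(3/2) = 11 + 2/3 = 35/3
2 + 1/(35/3) = 2 + 3/35 = 73/35
14 + 1/(73/35) = 14 + 35/73 = 1057/73
0 + 1/(1057/73) = 0 + 73/1057 = 73/1057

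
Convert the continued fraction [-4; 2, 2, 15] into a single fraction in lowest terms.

Collapse the nested fraction from the inside out:
Start with 15.
2 + 1/(15/1) = 2 + 1/15 = 31/15
2 + 1/(31/15) = 2 + 15/31 = 77/31
-4 + 1/(77/31) = -4 + 31/77 = -277/77

-277/77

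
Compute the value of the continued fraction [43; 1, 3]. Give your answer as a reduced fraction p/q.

Build up convergents one term at a time:
a_0 = 43: 43/1
a_1 = 1: 44/1
a_2 = 3: 175/4

175/4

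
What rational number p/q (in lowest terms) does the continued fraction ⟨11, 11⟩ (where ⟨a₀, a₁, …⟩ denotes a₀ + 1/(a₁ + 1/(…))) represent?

a_0 = 11: 11/1
a_1 = 11: 122/11

122/11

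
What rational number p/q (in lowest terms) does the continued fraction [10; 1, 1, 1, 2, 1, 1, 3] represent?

723/68

a_0 = 10: 10/1
a_1 = 1: 11/1
a_2 = 1: 21/2
a_3 = 1: 32/3
a_4 = 2: 85/8
a_5 = 1: 117/11
a_6 = 1: 202/19
a_7 = 3: 723/68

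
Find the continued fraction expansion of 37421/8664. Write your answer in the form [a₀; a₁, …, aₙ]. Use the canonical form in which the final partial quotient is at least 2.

[4; 3, 7, 2, 36, 2, 2]

Apply division with remainder until the remainder is 0:
37421 = 4·8664 + 2765, so a_0 = 4
8664 = 3·2765 + 369, so a_1 = 3
2765 = 7·369 + 182, so a_2 = 7
369 = 2·182 + 5, so a_3 = 2
182 = 36·5 + 2, so a_4 = 36
5 = 2·2 + 1, so a_5 = 2
2 = 2·1 + 0, so a_6 = 2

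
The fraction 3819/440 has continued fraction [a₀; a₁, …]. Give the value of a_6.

2

3819 = 8·440 + 299, so a_0 = 8
440 = 1·299 + 141, so a_1 = 1
299 = 2·141 + 17, so a_2 = 2
141 = 8·17 + 5, so a_3 = 8
17 = 3·5 + 2, so a_4 = 3
5 = 2·2 + 1, so a_5 = 2
2 = 2·1 + 0, so a_6 = 2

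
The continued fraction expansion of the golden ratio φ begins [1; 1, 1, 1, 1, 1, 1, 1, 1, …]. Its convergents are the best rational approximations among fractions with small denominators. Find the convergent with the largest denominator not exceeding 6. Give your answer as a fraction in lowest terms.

8/5

a_0 = 1: 1/1  (≤ bound)
a_1 = 1: 2/1  (≤ bound)
a_2 = 1: 3/2  (≤ bound)
a_3 = 1: 5/3  (≤ bound)
a_4 = 1: 8/5  (≤ bound)
a_5 = 1: 13/8  (> 6, stop)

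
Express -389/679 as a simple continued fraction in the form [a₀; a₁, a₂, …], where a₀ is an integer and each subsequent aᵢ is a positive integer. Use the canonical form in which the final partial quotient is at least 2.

⌊-389/679⌋ = -1, remainder 290
⌊679/290⌋ = 2, remainder 99
⌊290/99⌋ = 2, remainder 92
⌊99/92⌋ = 1, remainder 7
⌊92/7⌋ = 13, remainder 1
⌊7/1⌋ = 7, remainder 0

[-1; 2, 2, 1, 13, 7]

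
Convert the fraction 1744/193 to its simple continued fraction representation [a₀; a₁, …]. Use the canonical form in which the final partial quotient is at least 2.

Run the Euclidean algorithm, recording each quotient:
⌊1744/193⌋ = 9, remainder 7
⌊193/7⌋ = 27, remainder 4
⌊7/4⌋ = 1, remainder 3
⌊4/3⌋ = 1, remainder 1
⌊3/1⌋ = 3, remainder 0

[9; 27, 1, 1, 3]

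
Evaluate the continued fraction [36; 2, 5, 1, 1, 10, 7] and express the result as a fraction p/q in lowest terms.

65443/1795

Compute successive convergents:
a_0 = 36: 36/1
a_1 = 2: 73/2
a_2 = 5: 401/11
a_3 = 1: 474/13
a_4 = 1: 875/24
a_5 = 10: 9224/253
a_6 = 7: 65443/1795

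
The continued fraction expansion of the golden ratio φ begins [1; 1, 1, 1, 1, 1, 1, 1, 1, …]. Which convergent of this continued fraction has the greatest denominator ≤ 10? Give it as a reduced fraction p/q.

a_0 = 1: 1/1  (≤ bound)
a_1 = 1: 2/1  (≤ bound)
a_2 = 1: 3/2  (≤ bound)
a_3 = 1: 5/3  (≤ bound)
a_4 = 1: 8/5  (≤ bound)
a_5 = 1: 13/8  (≤ bound)
a_6 = 1: 21/13  (> 10, stop)

13/8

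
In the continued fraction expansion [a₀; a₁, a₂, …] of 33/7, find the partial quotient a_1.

Repeatedly divide and take the remainder:
⌊33/7⌋ = 4, remainder 5
⌊7/5⌋ = 1, remainder 2

1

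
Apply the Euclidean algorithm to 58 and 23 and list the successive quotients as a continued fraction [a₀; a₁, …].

[2; 1, 1, 11]

58 ÷ 23 → quotient 2, remainder 12
23 ÷ 12 → quotient 1, remainder 11
12 ÷ 11 → quotient 1, remainder 1
11 ÷ 1 → quotient 11, remainder 0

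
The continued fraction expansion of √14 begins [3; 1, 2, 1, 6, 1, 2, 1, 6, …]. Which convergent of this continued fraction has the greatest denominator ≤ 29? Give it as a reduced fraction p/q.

101/27

List convergents until the denominator exceeds the bound:
a_0 = 3: 3/1  (≤ bound)
a_1 = 1: 4/1  (≤ bound)
a_2 = 2: 11/3  (≤ bound)
a_3 = 1: 15/4  (≤ bound)
a_4 = 6: 101/27  (≤ bound)
a_5 = 1: 116/31  (> 29, stop)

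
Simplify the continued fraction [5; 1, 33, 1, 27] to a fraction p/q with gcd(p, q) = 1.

5846/979

a_0 = 5: 5/1
a_1 = 1: 6/1
a_2 = 33: 203/34
a_3 = 1: 209/35
a_4 = 27: 5846/979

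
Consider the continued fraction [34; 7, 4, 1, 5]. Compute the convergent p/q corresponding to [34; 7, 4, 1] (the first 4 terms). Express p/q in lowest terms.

1229/36

a_0 = 34: 34/1
a_1 = 7: 239/7
a_2 = 4: 990/29
a_3 = 1: 1229/36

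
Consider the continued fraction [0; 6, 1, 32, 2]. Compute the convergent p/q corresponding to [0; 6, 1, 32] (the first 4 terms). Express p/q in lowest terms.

33/230

Starting at the tail and folding back:
Start with 32.
1 + 1/(32/1) = 1 + 1/32 = 33/32
6 + 1/(33/32) = 6 + 32/33 = 230/33
0 + 1/(230/33) = 0 + 33/230 = 33/230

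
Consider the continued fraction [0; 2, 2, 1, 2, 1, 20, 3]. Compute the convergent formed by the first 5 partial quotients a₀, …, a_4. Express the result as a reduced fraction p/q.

a_0 = 0: 0/1
a_1 = 2: 1/2
a_2 = 2: 2/5
a_3 = 1: 3/7
a_4 = 2: 8/19

8/19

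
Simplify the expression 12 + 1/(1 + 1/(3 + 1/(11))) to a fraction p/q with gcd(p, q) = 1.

574/45

Start with 11.
3 + 1/(11/1) = 3 + 1/11 = 34/11
1 + 1/(34/11) = 1 + 11/34 = 45/34
12 + 1/(45/34) = 12 + 34/45 = 574/45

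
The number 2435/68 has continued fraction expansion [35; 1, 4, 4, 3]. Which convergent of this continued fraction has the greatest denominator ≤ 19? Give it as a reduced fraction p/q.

179/5

a_0 = 35: 35/1  (≤ bound)
a_1 = 1: 36/1  (≤ bound)
a_2 = 4: 179/5  (≤ bound)
a_3 = 4: 752/21  (> 19, stop)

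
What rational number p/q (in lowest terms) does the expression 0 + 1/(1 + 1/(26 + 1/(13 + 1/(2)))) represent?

704/731

a_0 = 0: 0/1
a_1 = 1: 1/1
a_2 = 26: 26/27
a_3 = 13: 339/352
a_4 = 2: 704/731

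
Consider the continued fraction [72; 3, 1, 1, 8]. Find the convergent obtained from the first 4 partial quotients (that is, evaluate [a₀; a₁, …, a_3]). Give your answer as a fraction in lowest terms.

506/7

Start with 1.
1 + 1/(1/1) = 1 + 1/1 = 2/1
3 + 1/(2/1) = 3 + 1/2 = 7/2
72 + 1/(7/2) = 72 + 2/7 = 506/7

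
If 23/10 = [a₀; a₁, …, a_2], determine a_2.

Repeatedly divide and take the remainder:
23 ÷ 10 → quotient 2, remainder 3
10 ÷ 3 → quotient 3, remainder 1
3 ÷ 1 → quotient 3, remainder 0

3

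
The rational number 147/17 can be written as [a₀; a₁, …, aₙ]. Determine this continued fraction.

147 = 8·17 + 11, so a_0 = 8
17 = 1·11 + 6, so a_1 = 1
11 = 1·6 + 5, so a_2 = 1
6 = 1·5 + 1, so a_3 = 1
5 = 5·1 + 0, so a_4 = 5

[8; 1, 1, 1, 5]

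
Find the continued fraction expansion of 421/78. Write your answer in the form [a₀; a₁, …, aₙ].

[5; 2, 1, 1, 15]

421 = 5·78 + 31, so a_0 = 5
78 = 2·31 + 16, so a_1 = 2
31 = 1·16 + 15, so a_2 = 1
16 = 1·15 + 1, so a_3 = 1
15 = 15·1 + 0, so a_4 = 15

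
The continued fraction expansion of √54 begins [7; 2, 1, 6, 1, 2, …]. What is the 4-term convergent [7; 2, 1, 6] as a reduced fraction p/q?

147/20

Start with 6.
1 + 1/(6/1) = 1 + 1/6 = 7/6
2 + 1/(7/6) = 2 + 6/7 = 20/7
7 + 1/(20/7) = 7 + 7/20 = 147/20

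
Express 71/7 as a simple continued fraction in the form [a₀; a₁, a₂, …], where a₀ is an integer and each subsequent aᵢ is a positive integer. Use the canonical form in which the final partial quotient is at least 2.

[10; 7]

⌊71/7⌋ = 10, remainder 1
⌊7/1⌋ = 7, remainder 0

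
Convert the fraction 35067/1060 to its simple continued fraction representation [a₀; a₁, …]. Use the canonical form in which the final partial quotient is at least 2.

35067 ÷ 1060 → quotient 33, remainder 87
1060 ÷ 87 → quotient 12, remainder 16
87 ÷ 16 → quotient 5, remainder 7
16 ÷ 7 → quotient 2, remainder 2
7 ÷ 2 → quotient 3, remainder 1
2 ÷ 1 → quotient 2, remainder 0

[33; 12, 5, 2, 3, 2]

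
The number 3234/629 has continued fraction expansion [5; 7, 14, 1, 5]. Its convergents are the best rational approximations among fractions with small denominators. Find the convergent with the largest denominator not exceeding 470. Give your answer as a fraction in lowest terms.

List convergents until the denominator exceeds the bound:
a_0 = 5: 5/1  (≤ bound)
a_1 = 7: 36/7  (≤ bound)
a_2 = 14: 509/99  (≤ bound)
a_3 = 1: 545/106  (≤ bound)
a_4 = 5: 3234/629  (> 470, stop)

545/106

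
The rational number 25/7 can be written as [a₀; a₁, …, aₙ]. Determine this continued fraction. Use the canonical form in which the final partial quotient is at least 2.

[3; 1, 1, 3]

25 = 3·7 + 4, so a_0 = 3
7 = 1·4 + 3, so a_1 = 1
4 = 1·3 + 1, so a_2 = 1
3 = 3·1 + 0, so a_3 = 3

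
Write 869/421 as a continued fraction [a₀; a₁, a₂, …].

Repeatedly divide and take the remainder:
869 ÷ 421 → quotient 2, remainder 27
421 ÷ 27 → quotient 15, remainder 16
27 ÷ 16 → quotient 1, remainder 11
16 ÷ 11 → quotient 1, remainder 5
11 ÷ 5 → quotient 2, remainder 1
5 ÷ 1 → quotient 5, remainder 0

[2; 15, 1, 1, 2, 5]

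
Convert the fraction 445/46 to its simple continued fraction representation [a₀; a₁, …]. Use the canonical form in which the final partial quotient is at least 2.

Repeatedly divide and take the remainder:
⌊445/46⌋ = 9, remainder 31
⌊46/31⌋ = 1, remainder 15
⌊31/15⌋ = 2, remainder 1
⌊15/1⌋ = 15, remainder 0

[9; 1, 2, 15]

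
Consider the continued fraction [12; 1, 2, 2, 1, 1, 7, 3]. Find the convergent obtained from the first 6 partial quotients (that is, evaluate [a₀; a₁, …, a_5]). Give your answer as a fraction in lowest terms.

Start with 1.
1 + 1/(1/1) = 1 + 1/1 = 2/1
2 + 1/(2/1) = 2 + 1/2 = 5/2
2 + 1/(5/2) = 2 + 2/5 = 12/5
1 + 1/(12/5) = 1 + 5/12 = 17/12
12 + 1/(17/12) = 12 + 12/17 = 216/17

216/17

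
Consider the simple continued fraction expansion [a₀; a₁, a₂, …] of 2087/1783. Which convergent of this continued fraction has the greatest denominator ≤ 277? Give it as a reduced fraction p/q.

254/217

List convergents until the denominator exceeds the bound:
a_0 = 1: 1/1  (≤ bound)
a_1 = 5: 6/5  (≤ bound)
a_2 = 1: 7/6  (≤ bound)
a_3 = 6: 48/41  (≤ bound)
a_4 = 2: 103/88  (≤ bound)
a_5 = 2: 254/217  (≤ bound)
a_6 = 2: 611/522  (> 277, stop)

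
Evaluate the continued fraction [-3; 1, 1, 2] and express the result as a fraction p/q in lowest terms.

Start with 2.
1 + 1/(2/1) = 1 + 1/2 = 3/2
1 + 1/(3/2) = 1 + 2/3 = 5/3
-3 + 1/(5/3) = -3 + 3/5 = -12/5

-12/5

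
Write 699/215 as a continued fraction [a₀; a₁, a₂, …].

Repeatedly divide and take the remainder:
⌊699/215⌋ = 3, remainder 54
⌊215/54⌋ = 3, remainder 53
⌊54/53⌋ = 1, remainder 1
⌊53/1⌋ = 53, remainder 0

[3; 3, 1, 53]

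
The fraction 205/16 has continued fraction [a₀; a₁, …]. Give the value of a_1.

1

⌊205/16⌋ = 12, remainder 13
⌊16/13⌋ = 1, remainder 3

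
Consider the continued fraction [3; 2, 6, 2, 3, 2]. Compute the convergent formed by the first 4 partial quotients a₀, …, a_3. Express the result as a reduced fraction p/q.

a_0 = 3: 3/1
a_1 = 2: 7/2
a_2 = 6: 45/13
a_3 = 2: 97/28

97/28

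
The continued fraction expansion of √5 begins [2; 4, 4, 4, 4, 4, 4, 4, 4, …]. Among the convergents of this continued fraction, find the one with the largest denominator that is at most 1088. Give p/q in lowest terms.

List convergents until the denominator exceeds the bound:
a_0 = 2: 2/1  (≤ bound)
a_1 = 4: 9/4  (≤ bound)
a_2 = 4: 38/17  (≤ bound)
a_3 = 4: 161/72  (≤ bound)
a_4 = 4: 682/305  (≤ bound)
a_5 = 4: 2889/1292  (> 1088, stop)

682/305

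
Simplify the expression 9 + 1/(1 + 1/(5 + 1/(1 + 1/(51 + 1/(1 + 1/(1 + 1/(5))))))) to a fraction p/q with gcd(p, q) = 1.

Starting at the tail and folding back:
Start with 5.
1 + 1/(5/1) = 1 + 1/5 = 6/5
1 + 1/(6/5) = 1 + 5/6 = 11/6
51 + 1/(11/6) = 51 + 6/11 = 567/11
1 + 1/(567/11) = 1 + 11/567 = 578/567
5 + 1/(578/567) = 5 + 567/578 = 3457/578
1 + 1/(3457/578) = 1 + 578/3457 = 4035/3457
9 + 1/(4035/3457) = 9 + 3457/4035 = 39772/4035

39772/4035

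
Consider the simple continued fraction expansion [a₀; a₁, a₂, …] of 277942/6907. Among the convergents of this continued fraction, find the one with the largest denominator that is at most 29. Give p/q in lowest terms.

1006/25

a_0 = 40: 40/1  (≤ bound)
a_1 = 4: 161/4  (≤ bound)
a_2 = 6: 1006/25  (≤ bound)
a_3 = 2: 2173/54  (> 29, stop)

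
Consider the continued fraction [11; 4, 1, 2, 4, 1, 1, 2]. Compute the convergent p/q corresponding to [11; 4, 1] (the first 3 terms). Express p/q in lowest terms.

a_0 = 11: 11/1
a_1 = 4: 45/4
a_2 = 1: 56/5

56/5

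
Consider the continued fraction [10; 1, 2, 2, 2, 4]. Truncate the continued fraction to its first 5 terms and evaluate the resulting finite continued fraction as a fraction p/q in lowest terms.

a_0 = 10: 10/1
a_1 = 1: 11/1
a_2 = 2: 32/3
a_3 = 2: 75/7
a_4 = 2: 182/17

182/17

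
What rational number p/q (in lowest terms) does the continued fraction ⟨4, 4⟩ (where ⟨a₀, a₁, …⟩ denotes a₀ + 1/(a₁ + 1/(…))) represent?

Compute successive convergents:
a_0 = 4: 4/1
a_1 = 4: 17/4

17/4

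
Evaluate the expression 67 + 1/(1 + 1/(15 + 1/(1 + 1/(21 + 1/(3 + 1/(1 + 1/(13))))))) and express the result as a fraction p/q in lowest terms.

Starting at the tail and folding back:
Start with 13.
1 + 1/(13/1) = 1 + 1/13 = 14/13
3 + 1/(14/13) = 3 + 13/14 = 55/14
21 + 1/(55/14) = 21 + 14/55 = 1169/55
1 + 1/(1169/55) = 1 + 55/1169 = 1224/1169
15 + 1/(1224/1169) = 15 + 1169/1224 = 19529/1224
1 + 1/(19529/1224) = 1 + 1224/19529 = 20753/19529
67 + 1/(20753/19529) = 67 + 19529/20753 = 1409980/20753

1409980/20753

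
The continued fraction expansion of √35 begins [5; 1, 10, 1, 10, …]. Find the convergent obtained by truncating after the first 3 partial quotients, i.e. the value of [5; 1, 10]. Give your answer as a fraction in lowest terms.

65/11

Start with 10.
1 + 1/(10/1) = 1 + 1/10 = 11/10
5 + 1/(11/10) = 5 + 10/11 = 65/11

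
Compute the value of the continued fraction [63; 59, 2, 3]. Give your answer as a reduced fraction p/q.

Start with 3.
2 + 1/(3/1) = 2 + 1/3 = 7/3
59 + 1/(7/3) = 59 + 3/7 = 416/7
63 + 1/(416/7) = 63 + 7/416 = 26215/416

26215/416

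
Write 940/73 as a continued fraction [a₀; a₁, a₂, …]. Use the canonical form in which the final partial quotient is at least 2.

⌊940/73⌋ = 12, remainder 64
⌊73/64⌋ = 1, remainder 9
⌊64/9⌋ = 7, remainder 1
⌊9/1⌋ = 9, remainder 0

[12; 1, 7, 9]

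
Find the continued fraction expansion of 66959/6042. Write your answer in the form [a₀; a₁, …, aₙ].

66959 = 11·6042 + 497, so a_0 = 11
6042 = 12·497 + 78, so a_1 = 12
497 = 6·78 + 29, so a_2 = 6
78 = 2·29 + 20, so a_3 = 2
29 = 1·20 + 9, so a_4 = 1
20 = 2·9 + 2, so a_5 = 2
9 = 4·2 + 1, so a_6 = 4
2 = 2·1 + 0, so a_7 = 2

[11; 12, 6, 2, 1, 2, 4, 2]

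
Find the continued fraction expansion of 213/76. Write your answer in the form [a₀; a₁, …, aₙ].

⌊213/76⌋ = 2, remainder 61
⌊76/61⌋ = 1, remainder 15
⌊61/15⌋ = 4, remainder 1
⌊15/1⌋ = 15, remainder 0

[2; 1, 4, 15]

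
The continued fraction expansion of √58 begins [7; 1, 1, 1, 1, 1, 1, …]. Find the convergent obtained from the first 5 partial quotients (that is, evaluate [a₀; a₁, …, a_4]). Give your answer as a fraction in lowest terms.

38/5

a_0 = 7: 7/1
a_1 = 1: 8/1
a_2 = 1: 15/2
a_3 = 1: 23/3
a_4 = 1: 38/5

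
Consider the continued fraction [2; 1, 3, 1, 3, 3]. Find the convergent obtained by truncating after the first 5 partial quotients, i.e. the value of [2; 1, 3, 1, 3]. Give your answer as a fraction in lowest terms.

53/19

Work from the innermost term outward:
Start with 3.
1 + 1/(3/1) = 1 + 1/3 = 4/3
3 + 1/(4/3) = 3 + 3/4 = 15/4
1 + 1/(15/4) = 1 + 4/15 = 19/15
2 + 1/(19/15) = 2 + 15/19 = 53/19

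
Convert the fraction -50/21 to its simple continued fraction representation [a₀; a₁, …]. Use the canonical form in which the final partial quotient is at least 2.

[-3; 1, 1, 1, 1, 1, 2]

Apply division with remainder until the remainder is 0:
-50 = -3·21 + 13, so a_0 = -3
21 = 1·13 + 8, so a_1 = 1
13 = 1·8 + 5, so a_2 = 1
8 = 1·5 + 3, so a_3 = 1
5 = 1·3 + 2, so a_4 = 1
3 = 1·2 + 1, so a_5 = 1
2 = 2·1 + 0, so a_6 = 2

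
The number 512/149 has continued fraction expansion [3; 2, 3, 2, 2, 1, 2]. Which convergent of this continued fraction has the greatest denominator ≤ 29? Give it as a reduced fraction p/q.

List convergents until the denominator exceeds the bound:
a_0 = 3: 3/1  (≤ bound)
a_1 = 2: 7/2  (≤ bound)
a_2 = 3: 24/7  (≤ bound)
a_3 = 2: 55/16  (≤ bound)
a_4 = 2: 134/39  (> 29, stop)

55/16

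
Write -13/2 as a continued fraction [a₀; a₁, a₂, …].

-13 = -7·2 + 1, so a_0 = -7
2 = 2·1 + 0, so a_1 = 2

[-7; 2]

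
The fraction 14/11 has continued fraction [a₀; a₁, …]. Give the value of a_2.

⌊14/11⌋ = 1, remainder 3
⌊11/3⌋ = 3, remainder 2
⌊3/2⌋ = 1, remainder 1

1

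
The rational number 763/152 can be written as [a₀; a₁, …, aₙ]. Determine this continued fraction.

[5; 50, 1, 2]

⌊763/152⌋ = 5, remainder 3
⌊152/3⌋ = 50, remainder 2
⌊3/2⌋ = 1, remainder 1
⌊2/1⌋ = 2, remainder 0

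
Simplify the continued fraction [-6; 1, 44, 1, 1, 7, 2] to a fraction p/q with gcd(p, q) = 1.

Starting at the tail and folding back:
Start with 2.
7 + 1/(2/1) = 7 + 1/2 = 15/2
1 + 1/(15/2) = 1 + 2/15 = 17/15
1 + 1/(17/15) = 1 + 15/17 = 32/17
44 + 1/(32/17) = 44 + 17/32 = 1425/32
1 + 1/(1425/32) = 1 + 32/1425 = 1457/1425
-6 + 1/(1457/1425) = -6 + 1425/1457 = -7317/1457

-7317/1457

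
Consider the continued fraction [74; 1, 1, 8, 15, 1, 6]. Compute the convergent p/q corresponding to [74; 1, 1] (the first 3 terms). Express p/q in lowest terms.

149/2

a_0 = 74: 74/1
a_1 = 1: 75/1
a_2 = 1: 149/2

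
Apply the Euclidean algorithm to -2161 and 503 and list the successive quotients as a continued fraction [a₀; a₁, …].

[-5; 1, 2, 2, 1, 1, 1, 18]

⌊-2161/503⌋ = -5, remainder 354
⌊503/354⌋ = 1, remainder 149
⌊354/149⌋ = 2, remainder 56
⌊149/56⌋ = 2, remainder 37
⌊56/37⌋ = 1, remainder 19
⌊37/19⌋ = 1, remainder 18
⌊19/18⌋ = 1, remainder 1
⌊18/1⌋ = 18, remainder 0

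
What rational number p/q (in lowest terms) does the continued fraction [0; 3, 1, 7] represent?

8/31

Start with 7.
1 + 1/(7/1) = 1 + 1/7 = 8/7
3 + 1/(8/7) = 3 + 7/8 = 31/8
0 + 1/(31/8) = 0 + 8/31 = 8/31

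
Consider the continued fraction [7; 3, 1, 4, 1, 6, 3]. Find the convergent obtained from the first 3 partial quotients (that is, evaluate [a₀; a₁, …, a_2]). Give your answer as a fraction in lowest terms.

Use the convergent recurrence hₖ = aₖ·hₖ₋₁ + hₖ₋₂ (and likewise for the denominators kₖ):
a_0 = 7: 7/1
a_1 = 3: 22/3
a_2 = 1: 29/4

29/4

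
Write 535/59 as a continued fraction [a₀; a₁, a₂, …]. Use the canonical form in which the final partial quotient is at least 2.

Run the Euclidean algorithm, recording each quotient:
⌊535/59⌋ = 9, remainder 4
⌊59/4⌋ = 14, remainder 3
⌊4/3⌋ = 1, remainder 1
⌊3/1⌋ = 3, remainder 0

[9; 14, 1, 3]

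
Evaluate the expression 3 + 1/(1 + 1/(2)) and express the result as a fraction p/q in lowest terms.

11/3

Compute successive convergents:
a_0 = 3: 3/1
a_1 = 1: 4/1
a_2 = 2: 11/3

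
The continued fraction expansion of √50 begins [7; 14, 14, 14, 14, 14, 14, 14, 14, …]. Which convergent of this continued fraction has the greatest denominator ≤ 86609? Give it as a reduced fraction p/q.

List convergents until the denominator exceeds the bound:
a_0 = 7: 7/1  (≤ bound)
a_1 = 14: 99/14  (≤ bound)
a_2 = 14: 1393/197  (≤ bound)
a_3 = 14: 19601/2772  (≤ bound)
a_4 = 14: 275807/39005  (≤ bound)
a_5 = 14: 3880899/548842  (> 86609, stop)

275807/39005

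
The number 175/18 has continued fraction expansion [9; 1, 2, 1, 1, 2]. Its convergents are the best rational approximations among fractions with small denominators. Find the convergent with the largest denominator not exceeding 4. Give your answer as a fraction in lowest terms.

39/4

a_0 = 9: 9/1  (≤ bound)
a_1 = 1: 10/1  (≤ bound)
a_2 = 2: 29/3  (≤ bound)
a_3 = 1: 39/4  (≤ bound)
a_4 = 1: 68/7  (> 4, stop)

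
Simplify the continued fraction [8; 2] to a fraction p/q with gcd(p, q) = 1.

17/2

Start with 2.
8 + 1/(2/1) = 8 + 1/2 = 17/2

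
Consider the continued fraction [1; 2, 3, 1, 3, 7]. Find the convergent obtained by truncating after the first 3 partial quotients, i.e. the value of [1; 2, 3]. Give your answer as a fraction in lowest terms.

10/7

Start with 3.
2 + 1/(3/1) = 2 + 1/3 = 7/3
1 + 1/(7/3) = 1 + 3/7 = 10/7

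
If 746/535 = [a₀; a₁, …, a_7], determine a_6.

1

⌊746/535⌋ = 1, remainder 211
⌊535/211⌋ = 2, remainder 113
⌊211/113⌋ = 1, remainder 98
⌊113/98⌋ = 1, remainder 15
⌊98/15⌋ = 6, remainder 8
⌊15/8⌋ = 1, remainder 7
⌊8/7⌋ = 1, remainder 1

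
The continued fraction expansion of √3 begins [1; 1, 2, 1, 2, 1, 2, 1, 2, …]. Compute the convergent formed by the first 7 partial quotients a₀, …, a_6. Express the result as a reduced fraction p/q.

71/41

Compute successive convergents:
a_0 = 1: 1/1
a_1 = 1: 2/1
a_2 = 2: 5/3
a_3 = 1: 7/4
a_4 = 2: 19/11
a_5 = 1: 26/15
a_6 = 2: 71/41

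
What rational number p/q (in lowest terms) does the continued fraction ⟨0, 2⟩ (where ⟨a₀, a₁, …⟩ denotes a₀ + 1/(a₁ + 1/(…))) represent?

a_0 = 0: 0/1
a_1 = 2: 1/2

1/2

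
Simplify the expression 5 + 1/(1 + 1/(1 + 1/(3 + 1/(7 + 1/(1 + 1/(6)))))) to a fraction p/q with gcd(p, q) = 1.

2222/399

Start with 6.
1 + 1/(6/1) = 1 + 1/6 = 7/6
7 + 1/(7/6) = 7 + 6/7 = 55/7
3 + 1/(55/7) = 3 + 7/55 = 172/55
1 + 1/(172/55) = 1 + 55/172 = 227/172
1 + 1/(227/172) = 1 + 172/227 = 399/227
5 + 1/(399/227) = 5 + 227/399 = 2222/399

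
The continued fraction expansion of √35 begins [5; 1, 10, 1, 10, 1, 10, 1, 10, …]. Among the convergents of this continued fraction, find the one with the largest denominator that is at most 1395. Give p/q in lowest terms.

846/143

List convergents until the denominator exceeds the bound:
a_0 = 5: 5/1  (≤ bound)
a_1 = 1: 6/1  (≤ bound)
a_2 = 10: 65/11  (≤ bound)
a_3 = 1: 71/12  (≤ bound)
a_4 = 10: 775/131  (≤ bound)
a_5 = 1: 846/143  (≤ bound)
a_6 = 10: 9235/1561  (> 1395, stop)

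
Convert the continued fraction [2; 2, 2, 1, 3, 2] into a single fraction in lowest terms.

Starting at the tail and folding back:
Start with 2.
3 + 1/(2/1) = 3 + 1/2 = 7/2
1 + 1/(7/2) = 1 + 2/7 = 9/7
2 + 1/(9/7) = 2 + 7/9 = 25/9
2 + 1/(25/9) = 2 + 9/25 = 59/25
2 + 1/(59/25) = 2 + 25/59 = 143/59

143/59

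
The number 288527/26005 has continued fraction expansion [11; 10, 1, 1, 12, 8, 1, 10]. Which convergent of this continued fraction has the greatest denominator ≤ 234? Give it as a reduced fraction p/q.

233/21

List convergents until the denominator exceeds the bound:
a_0 = 11: 11/1  (≤ bound)
a_1 = 10: 111/10  (≤ bound)
a_2 = 1: 122/11  (≤ bound)
a_3 = 1: 233/21  (≤ bound)
a_4 = 12: 2918/263  (> 234, stop)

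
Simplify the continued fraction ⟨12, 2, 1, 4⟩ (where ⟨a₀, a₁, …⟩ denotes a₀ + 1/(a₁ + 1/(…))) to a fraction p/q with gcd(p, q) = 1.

Collapse the nested fraction from the inside out:
Start with 4.
1 + 1/(4/1) = 1 + 1/4 = 5/4
2 + 1/(5/4) = 2 + 4/5 = 14/5
12 + 1/(14/5) = 12 + 5/14 = 173/14

173/14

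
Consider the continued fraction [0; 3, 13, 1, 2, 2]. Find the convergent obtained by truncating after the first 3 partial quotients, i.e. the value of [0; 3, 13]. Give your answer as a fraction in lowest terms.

a_0 = 0: 0/1
a_1 = 3: 1/3
a_2 = 13: 13/40

13/40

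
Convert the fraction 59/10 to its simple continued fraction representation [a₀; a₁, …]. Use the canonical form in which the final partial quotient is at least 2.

59 ÷ 10 → quotient 5, remainder 9
10 ÷ 9 → quotient 1, remainder 1
9 ÷ 1 → quotient 9, remainder 0

[5; 1, 9]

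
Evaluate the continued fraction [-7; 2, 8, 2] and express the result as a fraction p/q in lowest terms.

-235/36

Start with 2.
8 + 1/(2/1) = 8 + 1/2 = 17/2
2 + 1/(17/2) = 2 + 2/17 = 36/17
-7 + 1/(36/17) = -7 + 17/36 = -235/36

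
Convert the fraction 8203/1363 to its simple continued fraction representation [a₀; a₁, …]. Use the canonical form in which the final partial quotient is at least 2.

[6; 54, 1, 1, 12]

⌊8203/1363⌋ = 6, remainder 25
⌊1363/25⌋ = 54, remainder 13
⌊25/13⌋ = 1, remainder 12
⌊13/12⌋ = 1, remainder 1
⌊12/1⌋ = 12, remainder 0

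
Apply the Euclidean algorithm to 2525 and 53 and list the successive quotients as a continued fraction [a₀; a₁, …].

[47; 1, 1, 1, 3, 1, 3]

Run the Euclidean algorithm, recording each quotient:
2525 ÷ 53 → quotient 47, remainder 34
53 ÷ 34 → quotient 1, remainder 19
34 ÷ 19 → quotient 1, remainder 15
19 ÷ 15 → quotient 1, remainder 4
15 ÷ 4 → quotient 3, remainder 3
4 ÷ 3 → quotient 1, remainder 1
3 ÷ 1 → quotient 3, remainder 0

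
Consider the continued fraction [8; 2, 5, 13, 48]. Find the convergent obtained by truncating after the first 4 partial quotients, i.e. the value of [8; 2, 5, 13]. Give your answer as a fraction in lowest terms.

1226/145

Start with 13.
5 + 1/(13/1) = 5 + 1/13 = 66/13
2 + 1/(66/13) = 2 + 13/66 = 145/66
8 + 1/(145/66) = 8 + 66/145 = 1226/145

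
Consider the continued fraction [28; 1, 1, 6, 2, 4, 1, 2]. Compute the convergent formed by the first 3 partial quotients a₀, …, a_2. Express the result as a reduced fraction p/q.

Collapse the nested fraction from the inside out:
Start with 1.
1 + 1/(1/1) = 1 + 1/1 = 2/1
28 + 1/(2/1) = 28 + 1/2 = 57/2

57/2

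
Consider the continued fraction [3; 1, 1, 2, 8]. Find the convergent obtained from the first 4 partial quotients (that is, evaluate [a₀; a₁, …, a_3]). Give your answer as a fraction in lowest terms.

18/5

Start with 2.
1 + 1/(2/1) = 1 + 1/2 = 3/2
1 + 1/(3/2) = 1 + 2/3 = 5/3
3 + 1/(5/3) = 3 + 3/5 = 18/5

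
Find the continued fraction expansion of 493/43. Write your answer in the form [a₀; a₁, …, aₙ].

Apply division with remainder until the remainder is 0:
493 = 11·43 + 20, so a_0 = 11
43 = 2·20 + 3, so a_1 = 2
20 = 6·3 + 2, so a_2 = 6
3 = 1·2 + 1, so a_3 = 1
2 = 2·1 + 0, so a_4 = 2

[11; 2, 6, 1, 2]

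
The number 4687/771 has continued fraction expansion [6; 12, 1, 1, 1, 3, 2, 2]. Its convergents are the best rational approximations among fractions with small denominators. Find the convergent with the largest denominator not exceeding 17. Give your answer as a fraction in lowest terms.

79/13

List convergents until the denominator exceeds the bound:
a_0 = 6: 6/1  (≤ bound)
a_1 = 12: 73/12  (≤ bound)
a_2 = 1: 79/13  (≤ bound)
a_3 = 1: 152/25  (> 17, stop)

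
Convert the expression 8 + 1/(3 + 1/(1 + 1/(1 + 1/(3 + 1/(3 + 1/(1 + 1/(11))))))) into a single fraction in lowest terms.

10425/1259

Collapse the nested fraction from the inside out:
Start with 11.
1 + 1/(11/1) = 1 + 1/11 = 12/11
3 + 1/(12/11) = 3 + 11/12 = 47/12
3 + 1/(47/12) = 3 + 12/47 = 153/47
1 + 1/(153/47) = 1 + 47/153 = 200/153
1 + 1/(200/153) = 1 + 153/200 = 353/200
3 + 1/(353/200) = 3 + 200/353 = 1259/353
8 + 1/(1259/353) = 8 + 353/1259 = 10425/1259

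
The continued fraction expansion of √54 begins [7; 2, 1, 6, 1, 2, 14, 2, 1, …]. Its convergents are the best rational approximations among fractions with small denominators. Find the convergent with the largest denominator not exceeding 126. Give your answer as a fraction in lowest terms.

List convergents until the denominator exceeds the bound:
a_0 = 7: 7/1  (≤ bound)
a_1 = 2: 15/2  (≤ bound)
a_2 = 1: 22/3  (≤ bound)
a_3 = 6: 147/20  (≤ bound)
a_4 = 1: 169/23  (≤ bound)
a_5 = 2: 485/66  (≤ bound)
a_6 = 14: 6959/947  (> 126, stop)

485/66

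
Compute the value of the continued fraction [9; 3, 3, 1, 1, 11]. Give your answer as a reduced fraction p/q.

2475/266

Start with 11.
1 + 1/(11/1) = 1 + 1/11 = 12/11
1 + 1/(12/11) = 1 + 11/12 = 23/12
3 + 1/(23/12) = 3 + 12/23 = 81/23
3 + 1/(81/23) = 3 + 23/81 = 266/81
9 + 1/(266/81) = 9 + 81/266 = 2475/266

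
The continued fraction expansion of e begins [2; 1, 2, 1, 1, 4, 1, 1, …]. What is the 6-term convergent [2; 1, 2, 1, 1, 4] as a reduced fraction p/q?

87/32

Start with 4.
1 + 1/(4/1) = 1 + 1/4 = 5/4
1 + 1/(5/4) = 1 + 4/5 = 9/5
2 + 1/(9/5) = 2 + 5/9 = 23/9
1 + 1/(23/9) = 1 + 9/23 = 32/23
2 + 1/(32/23) = 2 + 23/32 = 87/32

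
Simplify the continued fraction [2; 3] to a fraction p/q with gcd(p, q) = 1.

Start with 3.
2 + 1/(3/1) = 2 + 1/3 = 7/3

7/3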